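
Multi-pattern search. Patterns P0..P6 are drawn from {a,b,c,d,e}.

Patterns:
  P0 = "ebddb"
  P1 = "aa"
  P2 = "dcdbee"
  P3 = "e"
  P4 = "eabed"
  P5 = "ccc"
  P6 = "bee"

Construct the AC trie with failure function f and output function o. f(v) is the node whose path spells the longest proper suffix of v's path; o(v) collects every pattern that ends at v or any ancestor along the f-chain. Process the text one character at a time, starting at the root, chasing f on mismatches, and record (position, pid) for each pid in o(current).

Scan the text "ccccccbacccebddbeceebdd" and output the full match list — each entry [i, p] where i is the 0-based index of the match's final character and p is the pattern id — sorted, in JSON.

Build automaton:
Trie nodes:
  0='ε' goto a→6 b→21 c→18 d→8 e→1
  1='e' goto a→14 b→2  ←P3
  2='eb' goto d→3
  3='ebd' goto d→4
  4='ebdd' goto b→5
  5='ebddb' goto ·  ←P0
  6='a' goto a→7
  7='aa' goto ·  ←P1
  8='d' goto c→9
  9='dc' goto d→10
  10='dcd' goto b→11
  11='dcdb' goto e→12
  12='dcdbe' goto e→13
  13='dcdbee' goto ·  ←P2
  14='ea' goto b→15
  15='eab' goto e→16
  16='eabe' goto d→17
  17='eabed' goto ·  ←P4
  18='c' goto c→19
  19='cc' goto c→20
  20='ccc' goto ·  ←P5
  21='b' goto e→22
  22='be' goto e→23
  23='bee' goto ·  ←P6

BFS fail/out derivation:
  fail(1) 'e': from fail(0)=0 chase 'e': 0 ⇒ 0;  out={3}∪out(0)={3}
  fail(6) 'a': from fail(0)=0 chase 'a': 0 ⇒ 0;  out=∅∪out(0)=∅
  fail(8) 'd': from fail(0)=0 chase 'd': 0 ⇒ 0;  out=∅∪out(0)=∅
  fail(18) 'c': from fail(0)=0 chase 'c': 0 ⇒ 0;  out=∅∪out(0)=∅
  fail(21) 'b': from fail(0)=0 chase 'b': 0 ⇒ 0;  out=∅∪out(0)=∅
  fail(2) 'eb': from fail(1)=0 chase 'b': 0 ⇒ 21;  out=∅∪out(21)=∅
  fail(7) 'aa': from fail(6)=0 chase 'a': 0 ⇒ 6;  out={1}∪out(6)={1}
  fail(9) 'dc': from fail(8)=0 chase 'c': 0 ⇒ 18;  out=∅∪out(18)=∅
  fail(14) 'ea': from fail(1)=0 chase 'a': 0 ⇒ 6;  out=∅∪out(6)=∅
  fail(19) 'cc': from fail(18)=0 chase 'c': 0 ⇒ 18;  out=∅∪out(18)=∅
  fail(22) 'be': from fail(21)=0 chase 'e': 0 ⇒ 1;  out=∅∪out(1)={3}
  fail(3) 'ebd': from fail(2)=21 chase 'd': 21→0 ⇒ 8;  out=∅∪out(8)=∅
  fail(10) 'dcd': from fail(9)=18 chase 'd': 18→0 ⇒ 8;  out=∅∪out(8)=∅
  fail(15) 'eab': from fail(14)=6 chase 'b': 6→0 ⇒ 21;  out=∅∪out(21)=∅
  fail(20) 'ccc': from fail(19)=18 chase 'c': 18 ⇒ 19;  out={5}∪out(19)={5}
  fail(23) 'bee': from fail(22)=1 chase 'e': 1→0 ⇒ 1;  out={6}∪out(1)={3,6}
  fail(4) 'ebdd': from fail(3)=8 chase 'd': 8→0 ⇒ 8;  out=∅∪out(8)=∅
  fail(11) 'dcdb': from fail(10)=8 chase 'b': 8→0 ⇒ 21;  out=∅∪out(21)=∅
  fail(16) 'eabe': from fail(15)=21 chase 'e': 21 ⇒ 22;  out=∅∪out(22)={3}
  fail(5) 'ebddb': from fail(4)=8 chase 'b': 8→0 ⇒ 21;  out={0}∪out(21)={0}
  fail(12) 'dcdbe': from fail(11)=21 chase 'e': 21 ⇒ 22;  out=∅∪out(22)={3}
  fail(17) 'eabed': from fail(16)=22 chase 'd': 22→1→0 ⇒ 8;  out={4}∪out(8)={4}
  fail(13) 'dcdbee': from fail(12)=22 chase 'e': 22 ⇒ 23;  out={2}∪out(23)={2,3,6}

Text stream:
i=0 'c': node 0→18
i=1 'c': node 18→19
i=2 'c': node 19→20  emit P5@[0:2]
i=3 'c': node 20→20 ·f  emit P5@[1:3]
i=4 'c': node 20→20 ·f  emit P5@[2:4]
i=5 'c': node 20→20 ·f  emit P5@[3:5]
i=6 'b': node 20→21 ·f
i=7 'a': node 21→6 ·f
i=8 'c': node 6→18 ·f
i=9 'c': node 18→19
i=10 'c': node 19→20  emit P5@[8:10]
i=11 'e': node 20→1 ·f  emit P3@[11:11]
i=12 'b': node 1→2
i=13 'd': node 2→3
i=14 'd': node 3→4
i=15 'b': node 4→5  emit P0@[11:15]
i=16 'e': node 5→22 ·f  emit P3@[16:16]
i=17 'c': node 22→18 ·f
i=18 'e': node 18→1 ·f  emit P3@[18:18]
i=19 'e': node 1→1 ·f  emit P3@[19:19]
i=20 'b': node 1→2
i=21 'd': node 2→3
i=22 'd': node 3→4

Matches: [[2,5],[3,5],[4,5],[5,5],[10,5],[11,3],[15,0],[16,3],[18,3],[19,3]]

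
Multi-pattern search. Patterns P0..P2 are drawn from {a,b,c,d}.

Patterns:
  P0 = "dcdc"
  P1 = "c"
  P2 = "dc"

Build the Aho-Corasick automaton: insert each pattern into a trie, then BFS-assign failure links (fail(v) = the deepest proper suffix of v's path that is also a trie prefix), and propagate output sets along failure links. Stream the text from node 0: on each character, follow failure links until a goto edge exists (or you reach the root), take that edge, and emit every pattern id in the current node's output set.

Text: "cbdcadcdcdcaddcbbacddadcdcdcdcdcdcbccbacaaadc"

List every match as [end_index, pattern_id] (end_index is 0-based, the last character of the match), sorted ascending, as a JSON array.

Build:
Trie (insert patterns):
  0='ε' goto c→5 d→1
  1='d' goto c→2
  2='dc' goto d→3  ←P2
  3='dcd' goto c→4
  4='dcdc' goto ·  ←P0
  5='c' goto ·  ←P1

Failure links (BFS by depth):
  fail(1) 'd': from fail(0)=0 chase 'd': 0 ⇒ 0;  out=∅∪out(0)=∅
  fail(5) 'c': from fail(0)=0 chase 'c': 0 ⇒ 0;  out={1}∪out(0)={1}
  fail(2) 'dc': from fail(1)=0 chase 'c': 0 ⇒ 5;  out={2}∪out(5)={1,2}
  fail(3) 'dcd': from fail(2)=5 chase 'd': 5→0 ⇒ 1;  out=∅∪out(1)=∅
  fail(4) 'dcdc': from fail(3)=1 chase 'c': 1 ⇒ 2;  out={0}∪out(2)={0,1,2}

Run:
pos 0 'c': at 5  emit P1@[0:0]
pos 1 'b': at 0 (via fail)
pos 2 'd': at 1
pos 3 'c': at 2  emit P1@[3:3],P2@[2:3]
pos 4 'a': at 0 (via fail)
pos 5 'd': at 1
pos 6 'c': at 2  emit P1@[6:6],P2@[5:6]
pos 7 'd': at 3
pos 8 'c': at 4  emit P0@[5:8],P1@[8:8],P2@[7:8]
pos 9 'd': at 3 (via fail)
pos 10 'c': at 4  emit P0@[7:10],P1@[10:10],P2@[9:10]
pos 11 'a': at 0 (via fail)
pos 12 'd': at 1
pos 13 'd': at 1 (via fail)
pos 14 'c': at 2  emit P1@[14:14],P2@[13:14]
pos 15 'b': at 0 (via fail)
pos 16 'b': at 0
pos 17 'a': at 0
pos 18 'c': at 5  emit P1@[18:18]
pos 19 'd': at 1 (via fail)
pos 20 'd': at 1 (via fail)
pos 21 'a': at 0 (via fail)
pos 22 'd': at 1
pos 23 'c': at 2  emit P1@[23:23],P2@[22:23]
pos 24 'd': at 3
pos 25 'c': at 4  emit P0@[22:25],P1@[25:25],P2@[24:25]
pos 26 'd': at 3 (via fail)
pos 27 'c': at 4  emit P0@[24:27],P1@[27:27],P2@[26:27]
pos 28 'd': at 3 (via fail)
pos 29 'c': at 4  emit P0@[26:29],P1@[29:29],P2@[28:29]
pos 30 'd': at 3 (via fail)
pos 31 'c': at 4  emit P0@[28:31],P1@[31:31],P2@[30:31]
pos 32 'd': at 3 (via fail)
pos 33 'c': at 4  emit P0@[30:33],P1@[33:33],P2@[32:33]
pos 34 'b': at 0 (via fail)
pos 35 'c': at 5  emit P1@[35:35]
pos 36 'c': at 5 (via fail)  emit P1@[36:36]
pos 37 'b': at 0 (via fail)
pos 38 'a': at 0
pos 39 'c': at 5  emit P1@[39:39]
pos 40 'a': at 0 (via fail)
pos 41 'a': at 0
pos 42 'a': at 0
pos 43 'd': at 1
pos 44 'c': at 2  emit P1@[44:44],P2@[43:44]

Matches: [[0,1],[3,1],[3,2],[6,1],[6,2],[8,0],[8,1],[8,2],[10,0],[10,1],[10,2],[14,1],[14,2],[18,1],[23,1],[23,2],[25,0],[25,1],[25,2],[27,0],[27,1],[27,2],[29,0],[29,1],[29,2],[31,0],[31,1],[31,2],[33,0],[33,1],[33,2],[35,1],[36,1],[39,1],[44,1],[44,2]]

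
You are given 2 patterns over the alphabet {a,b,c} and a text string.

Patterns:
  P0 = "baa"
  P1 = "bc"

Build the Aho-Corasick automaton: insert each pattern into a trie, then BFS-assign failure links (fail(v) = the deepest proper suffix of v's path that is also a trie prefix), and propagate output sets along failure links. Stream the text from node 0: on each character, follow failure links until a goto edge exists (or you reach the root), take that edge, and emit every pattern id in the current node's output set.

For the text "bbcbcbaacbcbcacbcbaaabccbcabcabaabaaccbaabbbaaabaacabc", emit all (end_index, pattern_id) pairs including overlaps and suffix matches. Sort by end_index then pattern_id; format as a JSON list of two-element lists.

Build automaton:
Trie nodes:
  0='ε' goto b→1
  1='b' goto a→2 c→4
  2='ba' goto a→3
  3='baa' goto ·  [P0 ends]
  4='bc' goto ·  [P1 ends]

Failure links (BFS by depth):
  n1('b'): parent n0 fail=0; on 'b' 0 → fail=0;  out ∅∪∅=∅
  n2('ba'): parent n1 fail=0; on 'a' 0 → fail=0;  out ∅∪∅=∅
  n4('bc'): parent n1 fail=0; on 'c' 0 → fail=0;  out {1}∪∅={1}
  n3('baa'): parent n2 fail=0; on 'a' 0 → fail=0;  out {0}∪∅={0}

Text stream:
pos 0 'b': at 1
pos 1 'b': at 1 (via fail)
pos 2 'c': at 4  emit P1@[1:2]
pos 3 'b': at 1 (via fail)
pos 4 'c': at 4  emit P1@[3:4]
pos 5 'b': at 1 (via fail)
pos 6 'a': at 2
pos 7 'a': at 3  emit P0@[5:7]
pos 8 'c': at 0 (via fail)
pos 9 'b': at 1
pos 10 'c': at 4  emit P1@[9:10]
pos 11 'b': at 1 (via fail)
pos 12 'c': at 4  emit P1@[11:12]
pos 13 'a': at 0 (via fail)
pos 14 'c': at 0
pos 15 'b': at 1
pos 16 'c': at 4  emit P1@[15:16]
pos 17 'b': at 1 (via fail)
pos 18 'a': at 2
pos 19 'a': at 3  emit P0@[17:19]
pos 20 'a': at 0 (via fail)
pos 21 'b': at 1
pos 22 'c': at 4  emit P1@[21:22]
pos 23 'c': at 0 (via fail)
pos 24 'b': at 1
pos 25 'c': at 4  emit P1@[24:25]
pos 26 'a': at 0 (via fail)
pos 27 'b': at 1
pos 28 'c': at 4  emit P1@[27:28]
pos 29 'a': at 0 (via fail)
pos 30 'b': at 1
pos 31 'a': at 2
pos 32 'a': at 3  emit P0@[30:32]
pos 33 'b': at 1 (via fail)
pos 34 'a': at 2
pos 35 'a': at 3  emit P0@[33:35]
pos 36 'c': at 0 (via fail)
pos 37 'c': at 0
pos 38 'b': at 1
pos 39 'a': at 2
pos 40 'a': at 3  emit P0@[38:40]
pos 41 'b': at 1 (via fail)
pos 42 'b': at 1 (via fail)
pos 43 'b': at 1 (via fail)
pos 44 'a': at 2
pos 45 'a': at 3  emit P0@[43:45]
pos 46 'a': at 0 (via fail)
pos 47 'b': at 1
pos 48 'a': at 2
pos 49 'a': at 3  emit P0@[47:49]
pos 50 'c': at 0 (via fail)
pos 51 'a': at 0
pos 52 'b': at 1
pos 53 'c': at 4  emit P1@[52:53]

All matches (sorted): [[2,1],[4,1],[7,0],[10,1],[12,1],[16,1],[19,0],[22,1],[25,1],[28,1],[32,0],[35,0],[40,0],[45,0],[49,0],[53,1]]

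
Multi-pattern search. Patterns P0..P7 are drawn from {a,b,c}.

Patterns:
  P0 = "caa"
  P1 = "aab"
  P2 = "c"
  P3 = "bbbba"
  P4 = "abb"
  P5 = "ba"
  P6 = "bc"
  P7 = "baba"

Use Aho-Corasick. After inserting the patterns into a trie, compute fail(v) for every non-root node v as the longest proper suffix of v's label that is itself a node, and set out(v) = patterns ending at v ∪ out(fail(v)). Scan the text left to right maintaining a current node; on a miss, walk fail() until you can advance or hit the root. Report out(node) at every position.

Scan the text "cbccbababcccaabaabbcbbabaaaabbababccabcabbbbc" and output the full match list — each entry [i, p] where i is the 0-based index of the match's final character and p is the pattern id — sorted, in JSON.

Build:
Trie (insert patterns):
  n0 'ε': a→4 b→7 c→1
  n1 'c': a→2  ←P2
  n2 'ca': a→3
  n3 'caa': ·  ←P0
  n4 'a': a→5 b→12
  n5 'aa': b→6
  n6 'aab': ·  ←P1
  n7 'b': a→14 b→8 c→15
  n8 'bb': b→9
  n9 'bbb': b→10
  n10 'bbbb': a→11
  n11 'bbbba': ·  ←P3
  n12 'ab': b→13
  n13 'abb': ·  ←P4
  n14 'ba': b→16  ←P5
  n15 'bc': ·  ←P6
  n16 'bab': a→17
  n17 'baba': ·  ←P7

Failure links (BFS by depth):
  n1('c'): parent n0 fail=0; on 'c' 0 → fail=0;  out {2}∪∅={2}
  n4('a'): parent n0 fail=0; on 'a' 0 → fail=0;  out ∅∪∅=∅
  n7('b'): parent n0 fail=0; on 'b' 0 → fail=0;  out ∅∪∅=∅
  n2('ca'): parent n1 fail=0; on 'a' 0 → fail=4;  out ∅∪∅=∅
  n5('aa'): parent n4 fail=0; on 'a' 0 → fail=4;  out ∅∪∅=∅
  n8('bb'): parent n7 fail=0; on 'b' 0 → fail=7;  out ∅∪∅=∅
  n12('ab'): parent n4 fail=0; on 'b' 0 → fail=7;  out ∅∪∅=∅
  n14('ba'): parent n7 fail=0; on 'a' 0 → fail=4;  out {5}∪∅={5}
  n15('bc'): parent n7 fail=0; on 'c' 0 → fail=1;  out {6}∪{2}={2,6}
  n3('caa'): parent n2 fail=4; on 'a' 4 → fail=5;  out {0}∪∅={0}
  n6('aab'): parent n5 fail=4; on 'b' 4 → fail=12;  out {1}∪∅={1}
  n9('bbb'): parent n8 fail=7; on 'b' 7 → fail=8;  out ∅∪∅=∅
  n13('abb'): parent n12 fail=7; on 'b' 7 → fail=8;  out {4}∪∅={4}
  n16('bab'): parent n14 fail=4; on 'b' 4 → fail=12;  out ∅∪∅=∅
  n10('bbbb'): parent n9 fail=8; on 'b' 8 → fail=9;  out ∅∪∅=∅
  n17('baba'): parent n16 fail=12; on 'a' 12→7 → fail=14;  out {7}∪{5}={5,7}
  n11('bbbba'): parent n10 fail=9; on 'a' 9→8→7 → fail=14;  out {3}∪{5}={3,5}

Text stream:
i=0 'c': node 0→1  ** P2@[0:0]
i=1 'b': node 1→7 (via fail)
i=2 'c': node 7→15  ** P2@[2:2],P6@[1:2]
i=3 'c': node 15→1 (via fail)  ** P2@[3:3]
i=4 'b': node 1→7 (via fail)
i=5 'a': node 7→14  ** P5@[4:5]
i=6 'b': node 14→16
i=7 'a': node 16→17  ** P5@[6:7],P7@[4:7]
i=8 'b': node 17→16 (via fail)
i=9 'c': node 16→15 (via fail)  ** P2@[9:9],P6@[8:9]
i=10 'c': node 15→1 (via fail)  ** P2@[10:10]
i=11 'c': node 1→1 (via fail)  ** P2@[11:11]
i=12 'a': node 1→2
i=13 'a': node 2→3  ** P0@[11:13]
i=14 'b': node 3→6 (via fail)  ** P1@[12:14]
i=15 'a': node 6→14 (via fail)  ** P5@[14:15]
i=16 'a': node 14→5 (via fail)
i=17 'b': node 5→6  ** P1@[15:17]
i=18 'b': node 6→13 (via fail)  ** P4@[16:18]
i=19 'c': node 13→15 (via fail)  ** P2@[19:19],P6@[18:19]
i=20 'b': node 15→7 (via fail)
i=21 'b': node 7→8
i=22 'a': node 8→14 (via fail)  ** P5@[21:22]
i=23 'b': node 14→16
i=24 'a': node 16→17  ** P5@[23:24],P7@[21:24]
i=25 'a': node 17→5 (via fail)
i=26 'a': node 5→5 (via fail)
i=27 'a': node 5→5 (via fail)
i=28 'b': node 5→6  ** P1@[26:28]
i=29 'b': node 6→13 (via fail)  ** P4@[27:29]
i=30 'a': node 13→14 (via fail)  ** P5@[29:30]
i=31 'b': node 14→16
i=32 'a': node 16→17  ** P5@[31:32],P7@[29:32]
i=33 'b': node 17→16 (via fail)
i=34 'c': node 16→15 (via fail)  ** P2@[34:34],P6@[33:34]
i=35 'c': node 15→1 (via fail)  ** P2@[35:35]
i=36 'a': node 1→2
i=37 'b': node 2→12 (via fail)
i=38 'c': node 12→15 (via fail)  ** P2@[38:38],P6@[37:38]
i=39 'a': node 15→2 (via fail)
i=40 'b': node 2→12 (via fail)
i=41 'b': node 12→13  ** P4@[39:41]
i=42 'b': node 13→9 (via fail)
i=43 'b': node 9→10
i=44 'c': node 10→15 (via fail)  ** P2@[44:44],P6@[43:44]

All matches (sorted): [[0,2],[2,2],[2,6],[3,2],[5,5],[7,5],[7,7],[9,2],[9,6],[10,2],[11,2],[13,0],[14,1],[15,5],[17,1],[18,4],[19,2],[19,6],[22,5],[24,5],[24,7],[28,1],[29,4],[30,5],[32,5],[32,7],[34,2],[34,6],[35,2],[38,2],[38,6],[41,4],[44,2],[44,6]]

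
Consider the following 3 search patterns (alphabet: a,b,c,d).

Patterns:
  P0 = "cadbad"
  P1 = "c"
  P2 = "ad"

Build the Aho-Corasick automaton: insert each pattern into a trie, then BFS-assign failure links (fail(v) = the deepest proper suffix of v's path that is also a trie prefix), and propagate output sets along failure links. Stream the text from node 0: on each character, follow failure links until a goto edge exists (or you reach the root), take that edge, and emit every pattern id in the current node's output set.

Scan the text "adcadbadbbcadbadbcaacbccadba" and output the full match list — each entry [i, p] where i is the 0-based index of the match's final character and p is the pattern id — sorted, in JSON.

Build automaton:
Trie nodes:
  0='ε' goto a→7 c→1
  1='c' goto a→2  ←P1
  2='ca' goto d→3
  3='cad' goto b→4
  4='cadb' goto a→5
  5='cadba' goto d→6
  6='cadbad' goto ·  ←P0
  7='a' goto d→8
  8='ad' goto ·  ←P2

Failure links (BFS by depth):
  fail(1) 'c': from fail(0)=0 chase 'c': 0 ⇒ 0;  out={1}∪out(0)={1}
  fail(7) 'a': from fail(0)=0 chase 'a': 0 ⇒ 0;  out=∅∪out(0)=∅
  fail(2) 'ca': from fail(1)=0 chase 'a': 0 ⇒ 7;  out=∅∪out(7)=∅
  fail(8) 'ad': from fail(7)=0 chase 'd': 0 ⇒ 0;  out={2}∪out(0)={2}
  fail(3) 'cad': from fail(2)=7 chase 'd': 7 ⇒ 8;  out=∅∪out(8)={2}
  fail(4) 'cadb': from fail(3)=8 chase 'b': 8→0 ⇒ 0;  out=∅∪out(0)=∅
  fail(5) 'cadba': from fail(4)=0 chase 'a': 0 ⇒ 7;  out=∅∪out(7)=∅
  fail(6) 'cadbad': from fail(5)=7 chase 'd': 7 ⇒ 8;  out={0}∪out(8)={0,2}

Text stream:
pos 0 'a': at 7
pos 1 'd': at 8  ** P2@[0:1]
pos 2 'c': at 1 (via fail)  ** P1@[2:2]
pos 3 'a': at 2
pos 4 'd': at 3  ** P2@[3:4]
pos 5 'b': at 4
pos 6 'a': at 5
pos 7 'd': at 6  ** P0@[2:7],P2@[6:7]
pos 8 'b': at 0 (via fail)
pos 9 'b': at 0
pos 10 'c': at 1  ** P1@[10:10]
pos 11 'a': at 2
pos 12 'd': at 3  ** P2@[11:12]
pos 13 'b': at 4
pos 14 'a': at 5
pos 15 'd': at 6  ** P0@[10:15],P2@[14:15]
pos 16 'b': at 0 (via fail)
pos 17 'c': at 1  ** P1@[17:17]
pos 18 'a': at 2
pos 19 'a': at 7 (via fail)
pos 20 'c': at 1 (via fail)  ** P1@[20:20]
pos 21 'b': at 0 (via fail)
pos 22 'c': at 1  ** P1@[22:22]
pos 23 'c': at 1 (via fail)  ** P1@[23:23]
pos 24 'a': at 2
pos 25 'd': at 3  ** P2@[24:25]
pos 26 'b': at 4
pos 27 'a': at 5

Matches: [[1,2],[2,1],[4,2],[7,0],[7,2],[10,1],[12,2],[15,0],[15,2],[17,1],[20,1],[22,1],[23,1],[25,2]]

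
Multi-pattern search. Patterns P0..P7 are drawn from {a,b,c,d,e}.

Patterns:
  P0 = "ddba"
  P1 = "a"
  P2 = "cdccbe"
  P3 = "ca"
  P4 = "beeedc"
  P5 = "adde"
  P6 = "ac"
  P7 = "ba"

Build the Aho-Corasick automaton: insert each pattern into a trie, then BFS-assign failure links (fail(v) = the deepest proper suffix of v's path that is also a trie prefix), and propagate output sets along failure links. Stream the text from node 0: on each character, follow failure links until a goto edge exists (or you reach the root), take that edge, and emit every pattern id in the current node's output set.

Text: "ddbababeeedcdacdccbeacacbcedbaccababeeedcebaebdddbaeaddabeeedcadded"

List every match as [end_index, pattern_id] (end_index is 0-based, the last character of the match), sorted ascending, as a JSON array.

Build:
Trie (insert patterns):
  n0 'ε': a→5 b→13 c→6 d→1
  n1 'd': d→2
  n2 'dd': b→3
  n3 'ddb': a→4
  n4 'ddba': ·  [P0 ends]
  n5 'a': c→22 d→19  [P1 ends]
  n6 'c': a→12 d→7
  n7 'cd': c→8
  n8 'cdc': c→9
  n9 'cdcc': b→10
  n10 'cdccb': e→11
  n11 'cdccbe': ·  [P2 ends]
  n12 'ca': ·  [P3 ends]
  n13 'b': a→23 e→14
  n14 'be': e→15
  n15 'bee': e→16
  n16 'beee': d→17
  n17 'beeed': c→18
  n18 'beeedc': ·  [P4 ends]
  n19 'ad': d→20
  n20 'add': e→21
  n21 'adde': ·  [P5 ends]
  n22 'ac': ·  [P6 ends]
  n23 'ba': ·  [P7 ends]

BFS fail/out derivation:
  fail(1) 'd': from fail(0)=0 chase 'd': 0 ⇒ 0;  out=∅∪out(0)=∅
  fail(5) 'a': from fail(0)=0 chase 'a': 0 ⇒ 0;  out={1}∪out(0)={1}
  fail(6) 'c': from fail(0)=0 chase 'c': 0 ⇒ 0;  out=∅∪out(0)=∅
  fail(13) 'b': from fail(0)=0 chase 'b': 0 ⇒ 0;  out=∅∪out(0)=∅
  fail(2) 'dd': from fail(1)=0 chase 'd': 0 ⇒ 1;  out=∅∪out(1)=∅
  fail(7) 'cd': from fail(6)=0 chase 'd': 0 ⇒ 1;  out=∅∪out(1)=∅
  fail(12) 'ca': from fail(6)=0 chase 'a': 0 ⇒ 5;  out={3}∪out(5)={1,3}
  fail(14) 'be': from fail(13)=0 chase 'e': 0 ⇒ 0;  out=∅∪out(0)=∅
  fail(19) 'ad': from fail(5)=0 chase 'd': 0 ⇒ 1;  out=∅∪out(1)=∅
  fail(22) 'ac': from fail(5)=0 chase 'c': 0 ⇒ 6;  out={6}∪out(6)={6}
  fail(23) 'ba': from fail(13)=0 chase 'a': 0 ⇒ 5;  out={7}∪out(5)={1,7}
  fail(3) 'ddb': from fail(2)=1 chase 'b': 1→0 ⇒ 13;  out=∅∪out(13)=∅
  fail(8) 'cdc': from fail(7)=1 chase 'c': 1→0 ⇒ 6;  out=∅∪out(6)=∅
  fail(15) 'bee': from fail(14)=0 chase 'e': 0 ⇒ 0;  out=∅∪out(0)=∅
  fail(20) 'add': from fail(19)=1 chase 'd': 1 ⇒ 2;  out=∅∪out(2)=∅
  fail(4) 'ddba': from fail(3)=13 chase 'a': 13 ⇒ 23;  out={0}∪out(23)={0,1,7}
  fail(9) 'cdcc': from fail(8)=6 chase 'c': 6→0 ⇒ 6;  out=∅∪out(6)=∅
  fail(16) 'beee': from fail(15)=0 chase 'e': 0 ⇒ 0;  out=∅∪out(0)=∅
  fail(21) 'adde': from fail(20)=2 chase 'e': 2→1→0 ⇒ 0;  out={5}∪out(0)={5}
  fail(10) 'cdccb': from fail(9)=6 chase 'b': 6→0 ⇒ 13;  out=∅∪out(13)=∅
  fail(17) 'beeed': from fail(16)=0 chase 'd': 0 ⇒ 1;  out=∅∪out(1)=∅
  fail(11) 'cdccbe': from fail(10)=13 chase 'e': 13 ⇒ 14;  out={2}∪out(14)={2}
  fail(18) 'beeedc': from fail(17)=1 chase 'c': 1→0 ⇒ 6;  out={4}∪out(6)={4}

Run:
pos 0 'd': at 1
pos 1 'd': at 2
pos 2 'b': at 3
pos 3 'a': at 4  ** P0@[0:3],P1@[3:3],P7@[2:3]
pos 4 'b': at 13 ·f
pos 5 'a': at 23  ** P1@[5:5],P7@[4:5]
pos 6 'b': at 13 ·f
pos 7 'e': at 14
pos 8 'e': at 15
pos 9 'e': at 16
pos 10 'd': at 17
pos 11 'c': at 18  ** P4@[6:11]
pos 12 'd': at 7 ·f
pos 13 'a': at 5 ·f  ** P1@[13:13]
pos 14 'c': at 22  ** P6@[13:14]
pos 15 'd': at 7 ·f
pos 16 'c': at 8
pos 17 'c': at 9
pos 18 'b': at 10
pos 19 'e': at 11  ** P2@[14:19]
pos 20 'a': at 5 ·f  ** P1@[20:20]
pos 21 'c': at 22  ** P6@[20:21]
pos 22 'a': at 12 ·f  ** P1@[22:22],P3@[21:22]
pos 23 'c': at 22 ·f  ** P6@[22:23]
pos 24 'b': at 13 ·f
pos 25 'c': at 6 ·f
pos 26 'e': at 0 ·f
pos 27 'd': at 1
pos 28 'b': at 13 ·f
pos 29 'a': at 23  ** P1@[29:29],P7@[28:29]
pos 30 'c': at 22 ·f  ** P6@[29:30]
pos 31 'c': at 6 ·f
pos 32 'a': at 12  ** P1@[32:32],P3@[31:32]
pos 33 'b': at 13 ·f
pos 34 'a': at 23  ** P1@[34:34],P7@[33:34]
pos 35 'b': at 13 ·f
pos 36 'e': at 14
pos 37 'e': at 15
pos 38 'e': at 16
pos 39 'd': at 17
pos 40 'c': at 18  ** P4@[35:40]
pos 41 'e': at 0 ·f
pos 42 'b': at 13
pos 43 'a': at 23  ** P1@[43:43],P7@[42:43]
pos 44 'e': at 0 ·f
pos 45 'b': at 13
pos 46 'd': at 1 ·f
pos 47 'd': at 2
pos 48 'd': at 2 ·f
pos 49 'b': at 3
pos 50 'a': at 4  ** P0@[47:50],P1@[50:50],P7@[49:50]
pos 51 'e': at 0 ·f
pos 52 'a': at 5  ** P1@[52:52]
pos 53 'd': at 19
pos 54 'd': at 20
pos 55 'a': at 5 ·f  ** P1@[55:55]
pos 56 'b': at 13 ·f
pos 57 'e': at 14
pos 58 'e': at 15
pos 59 'e': at 16
pos 60 'd': at 17
pos 61 'c': at 18  ** P4@[56:61]
pos 62 'a': at 12 ·f  ** P1@[62:62],P3@[61:62]
pos 63 'd': at 19 ·f
pos 64 'd': at 20
pos 65 'e': at 21  ** P5@[62:65]
pos 66 'd': at 1 ·f

Result: [[3,0],[3,1],[3,7],[5,1],[5,7],[11,4],[13,1],[14,6],[19,2],[20,1],[21,6],[22,1],[22,3],[23,6],[29,1],[29,7],[30,6],[32,1],[32,3],[34,1],[34,7],[40,4],[43,1],[43,7],[50,0],[50,1],[50,7],[52,1],[55,1],[61,4],[62,1],[62,3],[65,5]]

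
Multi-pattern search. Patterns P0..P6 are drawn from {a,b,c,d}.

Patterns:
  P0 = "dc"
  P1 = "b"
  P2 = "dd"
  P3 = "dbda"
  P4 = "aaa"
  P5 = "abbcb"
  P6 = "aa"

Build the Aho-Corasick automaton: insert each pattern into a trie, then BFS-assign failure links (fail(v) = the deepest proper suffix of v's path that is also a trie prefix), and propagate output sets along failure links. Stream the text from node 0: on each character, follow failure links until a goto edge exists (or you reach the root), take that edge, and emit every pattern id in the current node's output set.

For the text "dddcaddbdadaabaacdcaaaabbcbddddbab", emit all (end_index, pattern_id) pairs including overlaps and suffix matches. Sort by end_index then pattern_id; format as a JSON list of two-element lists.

Build automaton:
Trie nodes:
  n0 'ε': a→8 b→3 d→1
  n1 'd': b→5 c→2 d→4
  n2 'dc': ·  ←P0
  n3 'b': ·  ←P1
  n4 'dd': ·  ←P2
  n5 'db': d→6
  n6 'dbd': a→7
  n7 'dbda': ·  ←P3
  n8 'a': a→9 b→11
  n9 'aa': a→10  ←P6
  n10 'aaa': ·  ←P4
  n11 'ab': b→12
  n12 'abb': c→13
  n13 'abbc': b→14
  n14 'abbcb': ·  ←P5

BFS fail/out derivation:
  fail(1) 'd': from fail(0)=0 chase 'd': 0 ⇒ 0;  out=∅∪out(0)=∅
  fail(3) 'b': from fail(0)=0 chase 'b': 0 ⇒ 0;  out={1}∪out(0)={1}
  fail(8) 'a': from fail(0)=0 chase 'a': 0 ⇒ 0;  out=∅∪out(0)=∅
  fail(2) 'dc': from fail(1)=0 chase 'c': 0 ⇒ 0;  out={0}∪out(0)={0}
  fail(4) 'dd': from fail(1)=0 chase 'd': 0 ⇒ 1;  out={2}∪out(1)={2}
  fail(5) 'db': from fail(1)=0 chase 'b': 0 ⇒ 3;  out=∅∪out(3)={1}
  fail(9) 'aa': from fail(8)=0 chase 'a': 0 ⇒ 8;  out={6}∪out(8)={6}
  fail(11) 'ab': from fail(8)=0 chase 'b': 0 ⇒ 3;  out=∅∪out(3)={1}
  fail(6) 'dbd': from fail(5)=3 chase 'd': 3→0 ⇒ 1;  out=∅∪out(1)=∅
  fail(10) 'aaa': from fail(9)=8 chase 'a': 8 ⇒ 9;  out={4}∪out(9)={4,6}
  fail(12) 'abb': from fail(11)=3 chase 'b': 3→0 ⇒ 3;  out=∅∪out(3)={1}
  fail(7) 'dbda': from fail(6)=1 chase 'a': 1→0 ⇒ 8;  out={3}∪out(8)={3}
  fail(13) 'abbc': from fail(12)=3 chase 'c': 3→0 ⇒ 0;  out=∅∪out(0)=∅
  fail(14) 'abbcb': from fail(13)=0 chase 'b': 0 ⇒ 3;  out={5}∪out(3)={1,5}

Scan:
pos 0 'd': at 1
pos 1 'd': at 4  emit P2@[0:1]
pos 2 'd': at 4 (via fail)  emit P2@[1:2]
pos 3 'c': at 2 (via fail)  emit P0@[2:3]
pos 4 'a': at 8 (via fail)
pos 5 'd': at 1 (via fail)
pos 6 'd': at 4  emit P2@[5:6]
pos 7 'b': at 5 (via fail)  emit P1@[7:7]
pos 8 'd': at 6
pos 9 'a': at 7  emit P3@[6:9]
pos 10 'd': at 1 (via fail)
pos 11 'a': at 8 (via fail)
pos 12 'a': at 9  emit P6@[11:12]
pos 13 'b': at 11 (via fail)  emit P1@[13:13]
pos 14 'a': at 8 (via fail)
pos 15 'a': at 9  emit P6@[14:15]
pos 16 'c': at 0 (via fail)
pos 17 'd': at 1
pos 18 'c': at 2  emit P0@[17:18]
pos 19 'a': at 8 (via fail)
pos 20 'a': at 9  emit P6@[19:20]
pos 21 'a': at 10  emit P4@[19:21],P6@[20:21]
pos 22 'a': at 10 (via fail)  emit P4@[20:22],P6@[21:22]
pos 23 'b': at 11 (via fail)  emit P1@[23:23]
pos 24 'b': at 12  emit P1@[24:24]
pos 25 'c': at 13
pos 26 'b': at 14  emit P1@[26:26],P5@[22:26]
pos 27 'd': at 1 (via fail)
pos 28 'd': at 4  emit P2@[27:28]
pos 29 'd': at 4 (via fail)  emit P2@[28:29]
pos 30 'd': at 4 (via fail)  emit P2@[29:30]
pos 31 'b': at 5 (via fail)  emit P1@[31:31]
pos 32 'a': at 8 (via fail)
pos 33 'b': at 11  emit P1@[33:33]

All matches (sorted): [[1,2],[2,2],[3,0],[6,2],[7,1],[9,3],[12,6],[13,1],[15,6],[18,0],[20,6],[21,4],[21,6],[22,4],[22,6],[23,1],[24,1],[26,1],[26,5],[28,2],[29,2],[30,2],[31,1],[33,1]]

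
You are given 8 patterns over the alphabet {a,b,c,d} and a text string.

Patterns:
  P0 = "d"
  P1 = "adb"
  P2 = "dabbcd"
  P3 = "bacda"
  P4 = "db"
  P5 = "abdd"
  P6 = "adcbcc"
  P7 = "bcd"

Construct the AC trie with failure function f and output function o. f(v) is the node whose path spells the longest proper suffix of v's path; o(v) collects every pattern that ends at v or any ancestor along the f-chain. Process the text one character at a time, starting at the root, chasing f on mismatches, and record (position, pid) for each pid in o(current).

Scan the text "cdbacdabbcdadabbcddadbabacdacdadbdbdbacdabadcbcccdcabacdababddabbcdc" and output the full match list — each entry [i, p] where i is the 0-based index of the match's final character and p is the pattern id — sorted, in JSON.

Build automaton:
Trie nodes:
  n0 'ε': a→2 b→10 d→1
  n1 'd': a→5 b→15  ←P0
  n2 'a': b→16 d→3
  n3 'ad': b→4 c→19
  n4 'adb': ·  ←P1
  n5 'da': b→6
  n6 'dab': b→7
  n7 'dabb': c→8
  n8 'dabbc': d→9
  n9 'dabbcd': ·  ←P2
  n10 'b': a→11 c→23
  n11 'ba': c→12
  n12 'bac': d→13
  n13 'bacd': a→14
  n14 'bacda': ·  ←P3
  n15 'db': ·  ←P4
  n16 'ab': d→17
  n17 'abd': d→18
  n18 'abdd': ·  ←P5
  n19 'adc': b→20
  n20 'adcb': c→21
  n21 'adcbc': c→22
  n22 'adcbcc': ·  ←P6
  n23 'bc': d→24
  n24 'bcd': ·  ←P7

BFS fail/out derivation:
  n1('d'): parent n0 fail=0; on 'd' 0 → fail=0;  out {0}∪∅={0}
  n2('a'): parent n0 fail=0; on 'a' 0 → fail=0;  out ∅∪∅=∅
  n10('b'): parent n0 fail=0; on 'b' 0 → fail=0;  out ∅∪∅=∅
  n3('ad'): parent n2 fail=0; on 'd' 0 → fail=1;  out ∅∪{0}={0}
  n5('da'): parent n1 fail=0; on 'a' 0 → fail=2;  out ∅∪∅=∅
  n11('ba'): parent n10 fail=0; on 'a' 0 → fail=2;  out ∅∪∅=∅
  n15('db'): parent n1 fail=0; on 'b' 0 → fail=10;  out {4}∪∅={4}
  n16('ab'): parent n2 fail=0; on 'b' 0 → fail=10;  out ∅∪∅=∅
  n23('bc'): parent n10 fail=0; on 'c' 0 → fail=0;  out ∅∪∅=∅
  n4('adb'): parent n3 fail=1; on 'b' 1 → fail=15;  out {1}∪{4}={1,4}
  n6('dab'): parent n5 fail=2; on 'b' 2 → fail=16;  out ∅∪∅=∅
  n12('bac'): parent n11 fail=2; on 'c' 2→0 → fail=0;  out ∅∪∅=∅
  n17('abd'): parent n16 fail=10; on 'd' 10→0 → fail=1;  out ∅∪{0}={0}
  n19('adc'): parent n3 fail=1; on 'c' 1→0 → fail=0;  out ∅∪∅=∅
  n24('bcd'): parent n23 fail=0; on 'd' 0 → fail=1;  out {7}∪{0}={0,7}
  n7('dabb'): parent n6 fail=16; on 'b' 16→10→0 → fail=10;  out ∅∪∅=∅
  n13('bacd'): parent n12 fail=0; on 'd' 0 → fail=1;  out ∅∪{0}={0}
  n18('abdd'): parent n17 fail=1; on 'd' 1→0 → fail=1;  out {5}∪{0}={0,5}
  n20('adcb'): parent n19 fail=0; on 'b' 0 → fail=10;  out ∅∪∅=∅
  n8('dabbc'): parent n7 fail=10; on 'c' 10 → fail=23;  out ∅∪∅=∅
  n14('bacda'): parent n13 fail=1; on 'a' 1 → fail=5;  out {3}∪∅={3}
  n21('adcbc'): parent n20 fail=10; on 'c' 10 → fail=23;  out ∅∪∅=∅
  n9('dabbcd'): parent n8 fail=23; on 'd' 23 → fail=24;  out {2}∪{0,7}={0,2,7}
  n22('adcbcc'): parent n21 fail=23; on 'c' 23→0 → fail=0;  out {6}∪∅={6}

Run:
i=0 'c': node 0→0
i=1 'd': node 0→1  ** P0@[1:1]
i=2 'b': node 1→15  ** P4@[1:2]
i=3 'a': node 15→11 (via fail)
i=4 'c': node 11→12
i=5 'd': node 12→13  ** P0@[5:5]
i=6 'a': node 13→14  ** P3@[2:6]
i=7 'b': node 14→6 (via fail)
i=8 'b': node 6→7
i=9 'c': node 7→8
i=10 'd': node 8→9  ** P0@[10:10],P2@[5:10],P7@[8:10]
i=11 'a': node 9→5 (via fail)
i=12 'd': node 5→3 (via fail)  ** P0@[12:12]
i=13 'a': node 3→5 (via fail)
i=14 'b': node 5→6
i=15 'b': node 6→7
i=16 'c': node 7→8
i=17 'd': node 8→9  ** P0@[17:17],P2@[12:17],P7@[15:17]
i=18 'd': node 9→1 (via fail)  ** P0@[18:18]
i=19 'a': node 1→5
i=20 'd': node 5→3 (via fail)  ** P0@[20:20]
i=21 'b': node 3→4  ** P1@[19:21],P4@[20:21]
i=22 'a': node 4→11 (via fail)
i=23 'b': node 11→16 (via fail)
i=24 'a': node 16→11 (via fail)
i=25 'c': node 11→12
i=26 'd': node 12→13  ** P0@[26:26]
i=27 'a': node 13→14  ** P3@[23:27]
i=28 'c': node 14→0 (via fail)
i=29 'd': node 0→1  ** P0@[29:29]
i=30 'a': node 1→5
i=31 'd': node 5→3 (via fail)  ** P0@[31:31]
i=32 'b': node 3→4  ** P1@[30:32],P4@[31:32]
i=33 'd': node 4→1 (via fail)  ** P0@[33:33]
i=34 'b': node 1→15  ** P4@[33:34]
i=35 'd': node 15→1 (via fail)  ** P0@[35:35]
i=36 'b': node 1→15  ** P4@[35:36]
i=37 'a': node 15→11 (via fail)
i=38 'c': node 11→12
i=39 'd': node 12→13  ** P0@[39:39]
i=40 'a': node 13→14  ** P3@[36:40]
i=41 'b': node 14→6 (via fail)
i=42 'a': node 6→11 (via fail)
i=43 'd': node 11→3 (via fail)  ** P0@[43:43]
i=44 'c': node 3→19
i=45 'b': node 19→20
i=46 'c': node 20→21
i=47 'c': node 21→22  ** P6@[42:47]
i=48 'c': node 22→0 (via fail)
i=49 'd': node 0→1  ** P0@[49:49]
i=50 'c': node 1→0 (via fail)
i=51 'a': node 0→2
i=52 'b': node 2→16
i=53 'a': node 16→11 (via fail)
i=54 'c': node 11→12
i=55 'd': node 12→13  ** P0@[55:55]
i=56 'a': node 13→14  ** P3@[52:56]
i=57 'b': node 14→6 (via fail)
i=58 'a': node 6→11 (via fail)
i=59 'b': node 11→16 (via fail)
i=60 'd': node 16→17  ** P0@[60:60]
i=61 'd': node 17→18  ** P0@[61:61],P5@[58:61]
i=62 'a': node 18→5 (via fail)
i=63 'b': node 5→6
i=64 'b': node 6→7
i=65 'c': node 7→8
i=66 'd': node 8→9  ** P0@[66:66],P2@[61:66],P7@[64:66]
i=67 'c': node 9→0 (via fail)

Result: [[1,0],[2,4],[5,0],[6,3],[10,0],[10,2],[10,7],[12,0],[17,0],[17,2],[17,7],[18,0],[20,0],[21,1],[21,4],[26,0],[27,3],[29,0],[31,0],[32,1],[32,4],[33,0],[34,4],[35,0],[36,4],[39,0],[40,3],[43,0],[47,6],[49,0],[55,0],[56,3],[60,0],[61,0],[61,5],[66,0],[66,2],[66,7]]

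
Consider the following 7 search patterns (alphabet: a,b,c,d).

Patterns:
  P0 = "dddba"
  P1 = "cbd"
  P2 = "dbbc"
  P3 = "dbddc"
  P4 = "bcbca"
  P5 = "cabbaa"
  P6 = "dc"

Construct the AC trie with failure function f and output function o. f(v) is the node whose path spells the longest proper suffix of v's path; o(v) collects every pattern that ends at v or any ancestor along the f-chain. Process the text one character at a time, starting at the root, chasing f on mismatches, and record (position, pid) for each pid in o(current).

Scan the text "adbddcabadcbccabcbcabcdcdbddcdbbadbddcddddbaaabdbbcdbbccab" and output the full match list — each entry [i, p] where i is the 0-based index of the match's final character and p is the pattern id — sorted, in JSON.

Build automaton:
Trie (insert patterns):
  n0 'ε': b→15 c→6 d→1
  n1 'd': b→9 c→25 d→2
  n2 'dd': d→3
  n3 'ddd': b→4
  n4 'dddb': a→5
  n5 'dddba': ·  [P0 ends]
  n6 'c': a→20 b→7
  n7 'cb': d→8
  n8 'cbd': ·  [P1 ends]
  n9 'db': b→10 d→12
  n10 'dbb': c→11
  n11 'dbbc': ·  [P2 ends]
  n12 'dbd': d→13
  n13 'dbdd': c→14
  n14 'dbddc': ·  [P3 ends]
  n15 'b': c→16
  n16 'bc': b→17
  n17 'bcb': c→18
  n18 'bcbc': a→19
  n19 'bcbca': ·  [P4 ends]
  n20 'ca': b→21
  n21 'cab': b→22
  n22 'cabb': a→23
  n23 'cabba': a→24
  n24 'cabbaa': ·  [P5 ends]
  n25 'dc': ·  [P6 ends]

BFS fail/out derivation:
  n1('d'): parent n0 fail=0; on 'd' 0 → fail=0;  out ∅∪∅=∅
  n6('c'): parent n0 fail=0; on 'c' 0 → fail=0;  out ∅∪∅=∅
  n15('b'): parent n0 fail=0; on 'b' 0 → fail=0;  out ∅∪∅=∅
  n2('dd'): parent n1 fail=0; on 'd' 0 → fail=1;  out ∅∪∅=∅
  n7('cb'): parent n6 fail=0; on 'b' 0 → fail=15;  out ∅∪∅=∅
  n9('db'): parent n1 fail=0; on 'b' 0 → fail=15;  out ∅∪∅=∅
  n16('bc'): parent n15 fail=0; on 'c' 0 → fail=6;  out ∅∪∅=∅
  n20('ca'): parent n6 fail=0; on 'a' 0 → fail=0;  out ∅∪∅=∅
  n25('dc'): parent n1 fail=0; on 'c' 0 → fail=6;  out {6}∪∅={6}
  n3('ddd'): parent n2 fail=1; on 'd' 1 → fail=2;  out ∅∪∅=∅
  n8('cbd'): parent n7 fail=15; on 'd' 15→0 → fail=1;  out {1}∪∅={1}
  n10('dbb'): parent n9 fail=15; on 'b' 15→0 → fail=15;  out ∅∪∅=∅
  n12('dbd'): parent n9 fail=15; on 'd' 15→0 → fail=1;  out ∅∪∅=∅
  n17('bcb'): parent n16 fail=6; on 'b' 6 → fail=7;  out ∅∪∅=∅
  n21('cab'): parent n20 fail=0; on 'b' 0 → fail=15;  out ∅∪∅=∅
  n4('dddb'): parent n3 fail=2; on 'b' 2→1 → fail=9;  out ∅∪∅=∅
  n11('dbbc'): parent n10 fail=15; on 'c' 15 → fail=16;  out {2}∪∅={2}
  n13('dbdd'): parent n12 fail=1; on 'd' 1 → fail=2;  out ∅∪∅=∅
  n18('bcbc'): parent n17 fail=7; on 'c' 7→15 → fail=16;  out ∅∪∅=∅
  n22('cabb'): parent n21 fail=15; on 'b' 15→0 → fail=15;  out ∅∪∅=∅
  n5('dddba'): parent n4 fail=9; on 'a' 9→15→0 → fail=0;  out {0}∪∅={0}
  n14('dbddc'): parent n13 fail=2; on 'c' 2→1 → fail=25;  out {3}∪{6}={3,6}
  n19('bcbca'): parent n18 fail=16; on 'a' 16→6 → fail=20;  out {4}∪∅={4}
  n23('cabba'): parent n22 fail=15; on 'a' 15→0 → fail=0;  out ∅∪∅=∅
  n24('cabbaa'): parent n23 fail=0; on 'a' 0 → fail=0;  out {5}∪∅={5}

Scan:
pos 0 'a': at 0
pos 1 'd': at 1
pos 2 'b': at 9
pos 3 'd': at 12
pos 4 'd': at 13
pos 5 'c': at 14  → match P3@[1:5],P6@[4:5]
pos 6 'a': at 20 (via fail)
pos 7 'b': at 21
pos 8 'a': at 0 (via fail)
pos 9 'd': at 1
pos 10 'c': at 25  → match P6@[9:10]
pos 11 'b': at 7 (via fail)
pos 12 'c': at 16 (via fail)
pos 13 'c': at 6 (via fail)
pos 14 'a': at 20
pos 15 'b': at 21
pos 16 'c': at 16 (via fail)
pos 17 'b': at 17
pos 18 'c': at 18
pos 19 'a': at 19  → match P4@[15:19]
pos 20 'b': at 21 (via fail)
pos 21 'c': at 16 (via fail)
pos 22 'd': at 1 (via fail)
pos 23 'c': at 25  → match P6@[22:23]
pos 24 'd': at 1 (via fail)
pos 25 'b': at 9
pos 26 'd': at 12
pos 27 'd': at 13
pos 28 'c': at 14  → match P3@[24:28],P6@[27:28]
pos 29 'd': at 1 (via fail)
pos 30 'b': at 9
pos 31 'b': at 10
pos 32 'a': at 0 (via fail)
pos 33 'd': at 1
pos 34 'b': at 9
pos 35 'd': at 12
pos 36 'd': at 13
pos 37 'c': at 14  → match P3@[33:37],P6@[36:37]
pos 38 'd': at 1 (via fail)
pos 39 'd': at 2
pos 40 'd': at 3
pos 41 'd': at 3 (via fail)
pos 42 'b': at 4
pos 43 'a': at 5  → match P0@[39:43]
pos 44 'a': at 0 (via fail)
pos 45 'a': at 0
pos 46 'b': at 15
pos 47 'd': at 1 (via fail)
pos 48 'b': at 9
pos 49 'b': at 10
pos 50 'c': at 11  → match P2@[47:50]
pos 51 'd': at 1 (via fail)
pos 52 'b': at 9
pos 53 'b': at 10
pos 54 'c': at 11  → match P2@[51:54]
pos 55 'c': at 6 (via fail)
pos 56 'a': at 20
pos 57 'b': at 21

Matches: [[5,3],[5,6],[10,6],[19,4],[23,6],[28,3],[28,6],[37,3],[37,6],[43,0],[50,2],[54,2]]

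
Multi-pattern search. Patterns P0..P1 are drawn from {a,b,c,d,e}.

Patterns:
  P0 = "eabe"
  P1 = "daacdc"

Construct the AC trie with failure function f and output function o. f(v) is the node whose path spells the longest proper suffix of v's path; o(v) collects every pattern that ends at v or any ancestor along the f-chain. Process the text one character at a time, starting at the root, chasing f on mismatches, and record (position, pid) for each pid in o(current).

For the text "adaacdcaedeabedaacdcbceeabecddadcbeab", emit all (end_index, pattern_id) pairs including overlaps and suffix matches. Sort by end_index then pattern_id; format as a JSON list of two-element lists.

Construct AC machine:
Trie nodes:
  0='ε' goto d→5 e→1
  1='e' goto a→2
  2='ea' goto b→3
  3='eab' goto e→4
  4='eabe' goto ·  [P0 ends]
  5='d' goto a→6
  6='da' goto a→7
  7='daa' goto c→8
  8='daac' goto d→9
  9='daacd' goto c→10
  10='daacdc' goto ·  [P1 ends]

BFS fail/out derivation:
  fail(1) 'e': from fail(0)=0 chase 'e': 0 ⇒ 0;  out=∅∪out(0)=∅
  fail(5) 'd': from fail(0)=0 chase 'd': 0 ⇒ 0;  out=∅∪out(0)=∅
  fail(2) 'ea': from fail(1)=0 chase 'a': 0 ⇒ 0;  out=∅∪out(0)=∅
  fail(6) 'da': from fail(5)=0 chase 'a': 0 ⇒ 0;  out=∅∪out(0)=∅
  fail(3) 'eab': from fail(2)=0 chase 'b': 0 ⇒ 0;  out=∅∪out(0)=∅
  fail(7) 'daa': from fail(6)=0 chase 'a': 0 ⇒ 0;  out=∅∪out(0)=∅
  fail(4) 'eabe': from fail(3)=0 chase 'e': 0 ⇒ 1;  out={0}∪out(1)={0}
  fail(8) 'daac': from fail(7)=0 chase 'c': 0 ⇒ 0;  out=∅∪out(0)=∅
  fail(9) 'daacd': from fail(8)=0 chase 'd': 0 ⇒ 5;  out=∅∪out(5)=∅
  fail(10) 'daacdc': from fail(9)=5 chase 'c': 5→0 ⇒ 0;  out={1}∪out(0)={1}

Text stream:
i=0 'a': node 0→0
i=1 'd': node 0→5
i=2 'a': node 5→6
i=3 'a': node 6→7
i=4 'c': node 7→8
i=5 'd': node 8→9
i=6 'c': node 9→10  → match P1@[1:6]
i=7 'a': node 10→0 (fail-walked)
i=8 'e': node 0→1
i=9 'd': node 1→5 (fail-walked)
i=10 'e': node 5→1 (fail-walked)
i=11 'a': node 1→2
i=12 'b': node 2→3
i=13 'e': node 3→4  → match P0@[10:13]
i=14 'd': node 4→5 (fail-walked)
i=15 'a': node 5→6
i=16 'a': node 6→7
i=17 'c': node 7→8
i=18 'd': node 8→9
i=19 'c': node 9→10  → match P1@[14:19]
i=20 'b': node 10→0 (fail-walked)
i=21 'c': node 0→0
i=22 'e': node 0→1
i=23 'e': node 1→1 (fail-walked)
i=24 'a': node 1→2
i=25 'b': node 2→3
i=26 'e': node 3→4  → match P0@[23:26]
i=27 'c': node 4→0 (fail-walked)
i=28 'd': node 0→5
i=29 'd': node 5→5 (fail-walked)
i=30 'a': node 5→6
i=31 'd': node 6→5 (fail-walked)
i=32 'c': node 5→0 (fail-walked)
i=33 'b': node 0→0
i=34 'e': node 0→1
i=35 'a': node 1→2
i=36 'b': node 2→3

Matches: [[6,1],[13,0],[19,1],[26,0]]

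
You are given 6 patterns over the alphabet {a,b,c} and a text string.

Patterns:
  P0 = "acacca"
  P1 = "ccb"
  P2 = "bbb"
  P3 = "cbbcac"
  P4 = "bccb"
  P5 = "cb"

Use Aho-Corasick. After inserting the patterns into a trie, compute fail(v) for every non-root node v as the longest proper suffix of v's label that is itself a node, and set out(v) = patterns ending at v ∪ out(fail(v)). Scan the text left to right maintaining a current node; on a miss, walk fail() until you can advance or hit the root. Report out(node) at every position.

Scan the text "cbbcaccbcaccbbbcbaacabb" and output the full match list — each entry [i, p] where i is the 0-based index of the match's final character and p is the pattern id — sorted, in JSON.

Construct AC machine:
Trie (insert patterns):
  0='ε' goto a→1 b→10 c→7
  1='a' goto c→2
  2='ac' goto a→3
  3='aca' goto c→4
  4='acac' goto c→5
  5='acacc' goto a→6
  6='acacca' goto ·  [P0 ends]
  7='c' goto b→13 c→8
  8='cc' goto b→9
  9='ccb' goto ·  [P1 ends]
  10='b' goto b→11 c→18
  11='bb' goto b→12
  12='bbb' goto ·  [P2 ends]
  13='cb' goto b→14  [P5 ends]
  14='cbb' goto c→15
  15='cbbc' goto a→16
  16='cbbca' goto c→17
  17='cbbcac' goto ·  [P3 ends]
  18='bc' goto c→19
  19='bcc' goto b→20
  20='bccb' goto ·  [P4 ends]

BFS fail/out derivation:
  n1('a'): parent n0 fail=0; on 'a' 0 → fail=0;  out ∅∪∅=∅
  n7('c'): parent n0 fail=0; on 'c' 0 → fail=0;  out ∅∪∅=∅
  n10('b'): parent n0 fail=0; on 'b' 0 → fail=0;  out ∅∪∅=∅
  n2('ac'): parent n1 fail=0; on 'c' 0 → fail=7;  out ∅∪∅=∅
  n8('cc'): parent n7 fail=0; on 'c' 0 → fail=7;  out ∅∪∅=∅
  n11('bb'): parent n10 fail=0; on 'b' 0 → fail=10;  out ∅∪∅=∅
  n13('cb'): parent n7 fail=0; on 'b' 0 → fail=10;  out {5}∪∅={5}
  n18('bc'): parent n10 fail=0; on 'c' 0 → fail=7;  out ∅∪∅=∅
  n3('aca'): parent n2 fail=7; on 'a' 7→0 → fail=1;  out ∅∪∅=∅
  n9('ccb'): parent n8 fail=7; on 'b' 7 → fail=13;  out {1}∪{5}={1,5}
  n12('bbb'): parent n11 fail=10; on 'b' 10 → fail=11;  out {2}∪∅={2}
  n14('cbb'): parent n13 fail=10; on 'b' 10 → fail=11;  out ∅∪∅=∅
  n19('bcc'): parent n18 fail=7; on 'c' 7 → fail=8;  out ∅∪∅=∅
  n4('acac'): parent n3 fail=1; on 'c' 1 → fail=2;  out ∅∪∅=∅
  n15('cbbc'): parent n14 fail=11; on 'c' 11→10 → fail=18;  out ∅∪∅=∅
  n20('bccb'): parent n19 fail=8; on 'b' 8 → fail=9;  out {4}∪{1,5}={1,4,5}
  n5('acacc'): parent n4 fail=2; on 'c' 2→7 → fail=8;  out ∅∪∅=∅
  n16('cbbca'): parent n15 fail=18; on 'a' 18→7→0 → fail=1;  out ∅∪∅=∅
  n6('acacca'): parent n5 fail=8; on 'a' 8→7→0 → fail=1;  out {0}∪∅={0}
  n17('cbbcac'): parent n16 fail=1; on 'c' 1 → fail=2;  out {3}∪∅={3}

Scan:
i=0 'c': node 0→7
i=1 'b': node 7→13  → match P5@[0:1]
i=2 'b': node 13→14
i=3 'c': node 14→15
i=4 'a': node 15→16
i=5 'c': node 16→17  → match P3@[0:5]
i=6 'c': node 17→8 ·f
i=7 'b': node 8→9  → match P1@[5:7],P5@[6:7]
i=8 'c': node 9→18 ·f
i=9 'a': node 18→1 ·f
i=10 'c': node 1→2
i=11 'c': node 2→8 ·f
i=12 'b': node 8→9  → match P1@[10:12],P5@[11:12]
i=13 'b': node 9→14 ·f
i=14 'b': node 14→12 ·f  → match P2@[12:14]
i=15 'c': node 12→18 ·f
i=16 'b': node 18→13 ·f  → match P5@[15:16]
i=17 'a': node 13→1 ·f
i=18 'a': node 1→1 ·f
i=19 'c': node 1→2
i=20 'a': node 2→3
i=21 'b': node 3→10 ·f
i=22 'b': node 10→11

All matches (sorted): [[1,5],[5,3],[7,1],[7,5],[12,1],[12,5],[14,2],[16,5]]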